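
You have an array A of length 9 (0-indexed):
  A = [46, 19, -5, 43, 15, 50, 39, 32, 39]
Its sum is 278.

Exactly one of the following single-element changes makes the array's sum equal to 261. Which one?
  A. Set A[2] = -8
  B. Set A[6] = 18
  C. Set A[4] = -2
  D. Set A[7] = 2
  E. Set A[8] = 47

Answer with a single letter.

Option A: A[2] -5->-8, delta=-3, new_sum=278+(-3)=275
Option B: A[6] 39->18, delta=-21, new_sum=278+(-21)=257
Option C: A[4] 15->-2, delta=-17, new_sum=278+(-17)=261 <-- matches target
Option D: A[7] 32->2, delta=-30, new_sum=278+(-30)=248
Option E: A[8] 39->47, delta=8, new_sum=278+(8)=286

Answer: C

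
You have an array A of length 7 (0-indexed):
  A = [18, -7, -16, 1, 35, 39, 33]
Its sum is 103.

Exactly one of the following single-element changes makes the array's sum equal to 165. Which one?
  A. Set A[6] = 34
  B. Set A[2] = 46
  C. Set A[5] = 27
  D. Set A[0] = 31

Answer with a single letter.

Answer: B

Derivation:
Option A: A[6] 33->34, delta=1, new_sum=103+(1)=104
Option B: A[2] -16->46, delta=62, new_sum=103+(62)=165 <-- matches target
Option C: A[5] 39->27, delta=-12, new_sum=103+(-12)=91
Option D: A[0] 18->31, delta=13, new_sum=103+(13)=116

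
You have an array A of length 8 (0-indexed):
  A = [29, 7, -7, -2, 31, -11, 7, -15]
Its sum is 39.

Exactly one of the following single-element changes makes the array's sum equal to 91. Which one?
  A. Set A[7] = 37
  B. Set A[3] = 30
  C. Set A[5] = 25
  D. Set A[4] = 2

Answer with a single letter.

Answer: A

Derivation:
Option A: A[7] -15->37, delta=52, new_sum=39+(52)=91 <-- matches target
Option B: A[3] -2->30, delta=32, new_sum=39+(32)=71
Option C: A[5] -11->25, delta=36, new_sum=39+(36)=75
Option D: A[4] 31->2, delta=-29, new_sum=39+(-29)=10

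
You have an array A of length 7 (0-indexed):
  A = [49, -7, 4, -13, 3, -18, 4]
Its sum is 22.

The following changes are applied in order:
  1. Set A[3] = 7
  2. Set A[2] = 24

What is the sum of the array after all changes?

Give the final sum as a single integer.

Answer: 62

Derivation:
Initial sum: 22
Change 1: A[3] -13 -> 7, delta = 20, sum = 42
Change 2: A[2] 4 -> 24, delta = 20, sum = 62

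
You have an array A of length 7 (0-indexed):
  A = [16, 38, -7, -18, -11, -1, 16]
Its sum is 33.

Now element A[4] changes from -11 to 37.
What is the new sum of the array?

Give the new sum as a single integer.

Answer: 81

Derivation:
Old value at index 4: -11
New value at index 4: 37
Delta = 37 - -11 = 48
New sum = old_sum + delta = 33 + (48) = 81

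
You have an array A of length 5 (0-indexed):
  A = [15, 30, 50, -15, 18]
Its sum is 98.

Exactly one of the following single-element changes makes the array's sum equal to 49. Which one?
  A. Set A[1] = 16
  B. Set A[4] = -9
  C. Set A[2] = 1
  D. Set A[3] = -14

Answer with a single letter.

Option A: A[1] 30->16, delta=-14, new_sum=98+(-14)=84
Option B: A[4] 18->-9, delta=-27, new_sum=98+(-27)=71
Option C: A[2] 50->1, delta=-49, new_sum=98+(-49)=49 <-- matches target
Option D: A[3] -15->-14, delta=1, new_sum=98+(1)=99

Answer: C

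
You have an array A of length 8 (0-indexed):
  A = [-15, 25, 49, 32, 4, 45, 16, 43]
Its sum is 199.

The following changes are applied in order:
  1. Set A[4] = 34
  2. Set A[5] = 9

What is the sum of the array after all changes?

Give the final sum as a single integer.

Answer: 193

Derivation:
Initial sum: 199
Change 1: A[4] 4 -> 34, delta = 30, sum = 229
Change 2: A[5] 45 -> 9, delta = -36, sum = 193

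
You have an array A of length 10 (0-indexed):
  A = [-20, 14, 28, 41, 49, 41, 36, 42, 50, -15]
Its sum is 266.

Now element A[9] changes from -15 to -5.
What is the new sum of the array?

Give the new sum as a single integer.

Answer: 276

Derivation:
Old value at index 9: -15
New value at index 9: -5
Delta = -5 - -15 = 10
New sum = old_sum + delta = 266 + (10) = 276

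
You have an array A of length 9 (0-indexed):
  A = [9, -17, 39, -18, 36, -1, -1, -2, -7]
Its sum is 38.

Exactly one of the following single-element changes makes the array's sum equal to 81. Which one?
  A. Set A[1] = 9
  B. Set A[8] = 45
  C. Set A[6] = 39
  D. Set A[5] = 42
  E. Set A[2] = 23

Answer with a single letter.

Option A: A[1] -17->9, delta=26, new_sum=38+(26)=64
Option B: A[8] -7->45, delta=52, new_sum=38+(52)=90
Option C: A[6] -1->39, delta=40, new_sum=38+(40)=78
Option D: A[5] -1->42, delta=43, new_sum=38+(43)=81 <-- matches target
Option E: A[2] 39->23, delta=-16, new_sum=38+(-16)=22

Answer: D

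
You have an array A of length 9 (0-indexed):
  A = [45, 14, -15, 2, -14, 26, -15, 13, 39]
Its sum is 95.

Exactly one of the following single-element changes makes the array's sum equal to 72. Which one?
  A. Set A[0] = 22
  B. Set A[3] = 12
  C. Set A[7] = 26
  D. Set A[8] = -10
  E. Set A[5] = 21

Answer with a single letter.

Answer: A

Derivation:
Option A: A[0] 45->22, delta=-23, new_sum=95+(-23)=72 <-- matches target
Option B: A[3] 2->12, delta=10, new_sum=95+(10)=105
Option C: A[7] 13->26, delta=13, new_sum=95+(13)=108
Option D: A[8] 39->-10, delta=-49, new_sum=95+(-49)=46
Option E: A[5] 26->21, delta=-5, new_sum=95+(-5)=90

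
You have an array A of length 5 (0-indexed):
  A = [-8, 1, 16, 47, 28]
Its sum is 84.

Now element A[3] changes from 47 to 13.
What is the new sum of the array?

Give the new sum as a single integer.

Answer: 50

Derivation:
Old value at index 3: 47
New value at index 3: 13
Delta = 13 - 47 = -34
New sum = old_sum + delta = 84 + (-34) = 50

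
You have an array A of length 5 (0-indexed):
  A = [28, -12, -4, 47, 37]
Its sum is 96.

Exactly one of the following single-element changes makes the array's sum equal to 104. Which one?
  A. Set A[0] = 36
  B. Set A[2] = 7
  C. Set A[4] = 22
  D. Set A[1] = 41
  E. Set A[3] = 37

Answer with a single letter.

Option A: A[0] 28->36, delta=8, new_sum=96+(8)=104 <-- matches target
Option B: A[2] -4->7, delta=11, new_sum=96+(11)=107
Option C: A[4] 37->22, delta=-15, new_sum=96+(-15)=81
Option D: A[1] -12->41, delta=53, new_sum=96+(53)=149
Option E: A[3] 47->37, delta=-10, new_sum=96+(-10)=86

Answer: A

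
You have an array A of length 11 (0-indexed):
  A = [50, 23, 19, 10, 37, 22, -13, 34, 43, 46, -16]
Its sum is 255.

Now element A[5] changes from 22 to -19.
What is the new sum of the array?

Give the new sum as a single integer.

Answer: 214

Derivation:
Old value at index 5: 22
New value at index 5: -19
Delta = -19 - 22 = -41
New sum = old_sum + delta = 255 + (-41) = 214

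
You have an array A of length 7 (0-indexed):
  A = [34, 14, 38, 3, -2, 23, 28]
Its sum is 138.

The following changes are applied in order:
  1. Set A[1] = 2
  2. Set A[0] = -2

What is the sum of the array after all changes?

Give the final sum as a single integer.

Initial sum: 138
Change 1: A[1] 14 -> 2, delta = -12, sum = 126
Change 2: A[0] 34 -> -2, delta = -36, sum = 90

Answer: 90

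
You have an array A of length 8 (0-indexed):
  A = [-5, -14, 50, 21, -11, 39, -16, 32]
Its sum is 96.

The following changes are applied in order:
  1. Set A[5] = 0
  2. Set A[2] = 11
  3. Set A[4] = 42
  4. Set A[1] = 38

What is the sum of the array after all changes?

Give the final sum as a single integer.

Initial sum: 96
Change 1: A[5] 39 -> 0, delta = -39, sum = 57
Change 2: A[2] 50 -> 11, delta = -39, sum = 18
Change 3: A[4] -11 -> 42, delta = 53, sum = 71
Change 4: A[1] -14 -> 38, delta = 52, sum = 123

Answer: 123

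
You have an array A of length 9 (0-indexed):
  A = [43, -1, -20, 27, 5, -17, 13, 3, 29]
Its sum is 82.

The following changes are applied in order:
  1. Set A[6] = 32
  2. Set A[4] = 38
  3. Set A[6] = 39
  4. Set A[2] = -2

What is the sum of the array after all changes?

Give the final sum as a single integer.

Initial sum: 82
Change 1: A[6] 13 -> 32, delta = 19, sum = 101
Change 2: A[4] 5 -> 38, delta = 33, sum = 134
Change 3: A[6] 32 -> 39, delta = 7, sum = 141
Change 4: A[2] -20 -> -2, delta = 18, sum = 159

Answer: 159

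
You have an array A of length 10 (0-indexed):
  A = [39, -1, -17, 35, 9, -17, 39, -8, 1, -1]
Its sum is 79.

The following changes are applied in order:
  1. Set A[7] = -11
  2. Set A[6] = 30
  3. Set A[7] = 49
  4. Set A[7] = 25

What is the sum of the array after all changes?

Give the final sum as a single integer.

Answer: 103

Derivation:
Initial sum: 79
Change 1: A[7] -8 -> -11, delta = -3, sum = 76
Change 2: A[6] 39 -> 30, delta = -9, sum = 67
Change 3: A[7] -11 -> 49, delta = 60, sum = 127
Change 4: A[7] 49 -> 25, delta = -24, sum = 103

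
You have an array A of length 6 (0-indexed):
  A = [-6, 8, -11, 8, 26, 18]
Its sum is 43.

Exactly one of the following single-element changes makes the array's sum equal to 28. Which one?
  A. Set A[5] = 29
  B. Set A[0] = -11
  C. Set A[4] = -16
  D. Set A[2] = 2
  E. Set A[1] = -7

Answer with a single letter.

Answer: E

Derivation:
Option A: A[5] 18->29, delta=11, new_sum=43+(11)=54
Option B: A[0] -6->-11, delta=-5, new_sum=43+(-5)=38
Option C: A[4] 26->-16, delta=-42, new_sum=43+(-42)=1
Option D: A[2] -11->2, delta=13, new_sum=43+(13)=56
Option E: A[1] 8->-7, delta=-15, new_sum=43+(-15)=28 <-- matches target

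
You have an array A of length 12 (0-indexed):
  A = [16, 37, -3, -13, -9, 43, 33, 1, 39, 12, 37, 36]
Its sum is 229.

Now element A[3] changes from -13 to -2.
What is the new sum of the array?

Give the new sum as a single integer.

Answer: 240

Derivation:
Old value at index 3: -13
New value at index 3: -2
Delta = -2 - -13 = 11
New sum = old_sum + delta = 229 + (11) = 240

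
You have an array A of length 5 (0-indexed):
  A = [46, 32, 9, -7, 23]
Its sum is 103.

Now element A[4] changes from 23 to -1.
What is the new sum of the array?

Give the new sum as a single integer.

Answer: 79

Derivation:
Old value at index 4: 23
New value at index 4: -1
Delta = -1 - 23 = -24
New sum = old_sum + delta = 103 + (-24) = 79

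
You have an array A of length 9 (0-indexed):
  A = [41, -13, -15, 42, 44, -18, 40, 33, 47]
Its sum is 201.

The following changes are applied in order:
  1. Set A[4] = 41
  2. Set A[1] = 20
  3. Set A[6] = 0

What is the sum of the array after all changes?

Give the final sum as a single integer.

Answer: 191

Derivation:
Initial sum: 201
Change 1: A[4] 44 -> 41, delta = -3, sum = 198
Change 2: A[1] -13 -> 20, delta = 33, sum = 231
Change 3: A[6] 40 -> 0, delta = -40, sum = 191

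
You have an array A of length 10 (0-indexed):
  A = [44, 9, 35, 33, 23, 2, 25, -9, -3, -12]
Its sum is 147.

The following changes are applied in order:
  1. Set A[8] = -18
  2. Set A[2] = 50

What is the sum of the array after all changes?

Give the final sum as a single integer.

Initial sum: 147
Change 1: A[8] -3 -> -18, delta = -15, sum = 132
Change 2: A[2] 35 -> 50, delta = 15, sum = 147

Answer: 147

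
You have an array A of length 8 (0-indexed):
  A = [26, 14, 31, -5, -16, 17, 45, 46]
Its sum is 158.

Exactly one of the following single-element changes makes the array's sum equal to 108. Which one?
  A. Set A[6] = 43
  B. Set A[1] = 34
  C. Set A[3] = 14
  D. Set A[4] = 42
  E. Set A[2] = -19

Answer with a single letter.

Answer: E

Derivation:
Option A: A[6] 45->43, delta=-2, new_sum=158+(-2)=156
Option B: A[1] 14->34, delta=20, new_sum=158+(20)=178
Option C: A[3] -5->14, delta=19, new_sum=158+(19)=177
Option D: A[4] -16->42, delta=58, new_sum=158+(58)=216
Option E: A[2] 31->-19, delta=-50, new_sum=158+(-50)=108 <-- matches target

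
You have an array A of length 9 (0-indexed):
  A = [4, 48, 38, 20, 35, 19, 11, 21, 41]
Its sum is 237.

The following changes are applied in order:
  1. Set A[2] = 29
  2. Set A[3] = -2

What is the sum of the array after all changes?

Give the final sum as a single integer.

Initial sum: 237
Change 1: A[2] 38 -> 29, delta = -9, sum = 228
Change 2: A[3] 20 -> -2, delta = -22, sum = 206

Answer: 206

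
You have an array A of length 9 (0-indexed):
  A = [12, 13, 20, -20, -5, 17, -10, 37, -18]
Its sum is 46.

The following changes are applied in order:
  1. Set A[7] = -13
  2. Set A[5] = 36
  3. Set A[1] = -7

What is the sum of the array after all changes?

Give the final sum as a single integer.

Answer: -5

Derivation:
Initial sum: 46
Change 1: A[7] 37 -> -13, delta = -50, sum = -4
Change 2: A[5] 17 -> 36, delta = 19, sum = 15
Change 3: A[1] 13 -> -7, delta = -20, sum = -5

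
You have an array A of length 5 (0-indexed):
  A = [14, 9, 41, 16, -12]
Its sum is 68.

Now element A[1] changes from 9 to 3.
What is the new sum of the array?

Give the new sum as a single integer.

Answer: 62

Derivation:
Old value at index 1: 9
New value at index 1: 3
Delta = 3 - 9 = -6
New sum = old_sum + delta = 68 + (-6) = 62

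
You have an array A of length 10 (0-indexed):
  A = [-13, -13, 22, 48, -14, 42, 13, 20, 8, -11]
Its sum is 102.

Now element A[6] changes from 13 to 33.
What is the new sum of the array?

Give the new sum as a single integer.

Answer: 122

Derivation:
Old value at index 6: 13
New value at index 6: 33
Delta = 33 - 13 = 20
New sum = old_sum + delta = 102 + (20) = 122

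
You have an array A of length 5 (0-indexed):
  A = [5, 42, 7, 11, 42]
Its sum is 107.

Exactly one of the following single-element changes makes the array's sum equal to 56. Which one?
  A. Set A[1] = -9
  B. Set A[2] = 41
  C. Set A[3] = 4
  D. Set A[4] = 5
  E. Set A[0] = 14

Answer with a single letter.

Answer: A

Derivation:
Option A: A[1] 42->-9, delta=-51, new_sum=107+(-51)=56 <-- matches target
Option B: A[2] 7->41, delta=34, new_sum=107+(34)=141
Option C: A[3] 11->4, delta=-7, new_sum=107+(-7)=100
Option D: A[4] 42->5, delta=-37, new_sum=107+(-37)=70
Option E: A[0] 5->14, delta=9, new_sum=107+(9)=116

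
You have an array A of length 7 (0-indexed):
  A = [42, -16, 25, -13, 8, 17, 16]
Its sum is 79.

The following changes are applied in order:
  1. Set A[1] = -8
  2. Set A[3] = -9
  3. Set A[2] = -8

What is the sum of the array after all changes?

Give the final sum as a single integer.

Answer: 58

Derivation:
Initial sum: 79
Change 1: A[1] -16 -> -8, delta = 8, sum = 87
Change 2: A[3] -13 -> -9, delta = 4, sum = 91
Change 3: A[2] 25 -> -8, delta = -33, sum = 58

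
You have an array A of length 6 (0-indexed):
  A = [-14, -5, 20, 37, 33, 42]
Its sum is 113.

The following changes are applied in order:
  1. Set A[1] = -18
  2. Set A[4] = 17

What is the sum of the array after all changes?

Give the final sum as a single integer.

Initial sum: 113
Change 1: A[1] -5 -> -18, delta = -13, sum = 100
Change 2: A[4] 33 -> 17, delta = -16, sum = 84

Answer: 84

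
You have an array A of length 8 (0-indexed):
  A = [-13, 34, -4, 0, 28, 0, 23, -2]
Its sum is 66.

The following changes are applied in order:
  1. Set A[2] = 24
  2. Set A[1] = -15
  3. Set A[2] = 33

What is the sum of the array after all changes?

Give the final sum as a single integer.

Answer: 54

Derivation:
Initial sum: 66
Change 1: A[2] -4 -> 24, delta = 28, sum = 94
Change 2: A[1] 34 -> -15, delta = -49, sum = 45
Change 3: A[2] 24 -> 33, delta = 9, sum = 54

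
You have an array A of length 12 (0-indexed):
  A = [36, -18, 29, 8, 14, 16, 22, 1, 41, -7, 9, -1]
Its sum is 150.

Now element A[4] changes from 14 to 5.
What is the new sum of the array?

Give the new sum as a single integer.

Old value at index 4: 14
New value at index 4: 5
Delta = 5 - 14 = -9
New sum = old_sum + delta = 150 + (-9) = 141

Answer: 141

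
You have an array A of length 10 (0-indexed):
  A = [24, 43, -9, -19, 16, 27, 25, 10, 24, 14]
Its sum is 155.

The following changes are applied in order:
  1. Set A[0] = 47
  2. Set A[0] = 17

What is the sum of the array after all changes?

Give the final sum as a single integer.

Answer: 148

Derivation:
Initial sum: 155
Change 1: A[0] 24 -> 47, delta = 23, sum = 178
Change 2: A[0] 47 -> 17, delta = -30, sum = 148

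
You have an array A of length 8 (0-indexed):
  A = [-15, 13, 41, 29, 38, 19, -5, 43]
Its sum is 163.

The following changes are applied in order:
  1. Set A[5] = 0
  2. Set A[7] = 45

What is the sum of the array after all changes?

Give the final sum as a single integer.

Initial sum: 163
Change 1: A[5] 19 -> 0, delta = -19, sum = 144
Change 2: A[7] 43 -> 45, delta = 2, sum = 146

Answer: 146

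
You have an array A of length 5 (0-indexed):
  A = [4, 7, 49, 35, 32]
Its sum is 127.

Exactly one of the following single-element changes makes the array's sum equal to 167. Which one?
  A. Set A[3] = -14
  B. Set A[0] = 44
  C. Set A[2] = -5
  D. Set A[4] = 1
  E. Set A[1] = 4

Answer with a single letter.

Option A: A[3] 35->-14, delta=-49, new_sum=127+(-49)=78
Option B: A[0] 4->44, delta=40, new_sum=127+(40)=167 <-- matches target
Option C: A[2] 49->-5, delta=-54, new_sum=127+(-54)=73
Option D: A[4] 32->1, delta=-31, new_sum=127+(-31)=96
Option E: A[1] 7->4, delta=-3, new_sum=127+(-3)=124

Answer: B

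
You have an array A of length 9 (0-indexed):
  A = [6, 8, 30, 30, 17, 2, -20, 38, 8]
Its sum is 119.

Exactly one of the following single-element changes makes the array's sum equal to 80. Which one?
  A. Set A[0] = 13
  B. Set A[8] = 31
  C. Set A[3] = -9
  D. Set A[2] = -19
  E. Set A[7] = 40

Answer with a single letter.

Answer: C

Derivation:
Option A: A[0] 6->13, delta=7, new_sum=119+(7)=126
Option B: A[8] 8->31, delta=23, new_sum=119+(23)=142
Option C: A[3] 30->-9, delta=-39, new_sum=119+(-39)=80 <-- matches target
Option D: A[2] 30->-19, delta=-49, new_sum=119+(-49)=70
Option E: A[7] 38->40, delta=2, new_sum=119+(2)=121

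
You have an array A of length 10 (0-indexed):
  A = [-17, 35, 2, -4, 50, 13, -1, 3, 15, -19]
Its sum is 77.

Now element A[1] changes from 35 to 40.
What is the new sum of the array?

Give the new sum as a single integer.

Answer: 82

Derivation:
Old value at index 1: 35
New value at index 1: 40
Delta = 40 - 35 = 5
New sum = old_sum + delta = 77 + (5) = 82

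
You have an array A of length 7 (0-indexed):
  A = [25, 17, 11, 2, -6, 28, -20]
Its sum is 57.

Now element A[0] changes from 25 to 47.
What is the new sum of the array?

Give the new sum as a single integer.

Answer: 79

Derivation:
Old value at index 0: 25
New value at index 0: 47
Delta = 47 - 25 = 22
New sum = old_sum + delta = 57 + (22) = 79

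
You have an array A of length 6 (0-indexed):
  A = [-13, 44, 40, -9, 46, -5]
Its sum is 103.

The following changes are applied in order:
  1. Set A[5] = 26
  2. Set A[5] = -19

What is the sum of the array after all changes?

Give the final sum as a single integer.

Answer: 89

Derivation:
Initial sum: 103
Change 1: A[5] -5 -> 26, delta = 31, sum = 134
Change 2: A[5] 26 -> -19, delta = -45, sum = 89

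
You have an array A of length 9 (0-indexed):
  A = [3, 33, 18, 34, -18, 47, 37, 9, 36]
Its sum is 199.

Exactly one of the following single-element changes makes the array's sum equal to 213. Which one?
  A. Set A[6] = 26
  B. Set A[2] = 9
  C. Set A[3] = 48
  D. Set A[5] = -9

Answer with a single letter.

Answer: C

Derivation:
Option A: A[6] 37->26, delta=-11, new_sum=199+(-11)=188
Option B: A[2] 18->9, delta=-9, new_sum=199+(-9)=190
Option C: A[3] 34->48, delta=14, new_sum=199+(14)=213 <-- matches target
Option D: A[5] 47->-9, delta=-56, new_sum=199+(-56)=143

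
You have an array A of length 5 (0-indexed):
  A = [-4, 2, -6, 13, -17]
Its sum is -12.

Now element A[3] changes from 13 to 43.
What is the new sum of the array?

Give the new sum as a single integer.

Old value at index 3: 13
New value at index 3: 43
Delta = 43 - 13 = 30
New sum = old_sum + delta = -12 + (30) = 18

Answer: 18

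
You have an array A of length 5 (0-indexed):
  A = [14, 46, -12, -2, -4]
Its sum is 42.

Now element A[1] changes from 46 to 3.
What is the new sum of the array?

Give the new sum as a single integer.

Answer: -1

Derivation:
Old value at index 1: 46
New value at index 1: 3
Delta = 3 - 46 = -43
New sum = old_sum + delta = 42 + (-43) = -1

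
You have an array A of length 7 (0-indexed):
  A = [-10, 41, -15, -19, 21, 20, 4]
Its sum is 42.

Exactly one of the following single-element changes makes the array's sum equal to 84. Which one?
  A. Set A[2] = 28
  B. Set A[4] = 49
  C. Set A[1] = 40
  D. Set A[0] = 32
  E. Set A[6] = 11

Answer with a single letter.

Answer: D

Derivation:
Option A: A[2] -15->28, delta=43, new_sum=42+(43)=85
Option B: A[4] 21->49, delta=28, new_sum=42+(28)=70
Option C: A[1] 41->40, delta=-1, new_sum=42+(-1)=41
Option D: A[0] -10->32, delta=42, new_sum=42+(42)=84 <-- matches target
Option E: A[6] 4->11, delta=7, new_sum=42+(7)=49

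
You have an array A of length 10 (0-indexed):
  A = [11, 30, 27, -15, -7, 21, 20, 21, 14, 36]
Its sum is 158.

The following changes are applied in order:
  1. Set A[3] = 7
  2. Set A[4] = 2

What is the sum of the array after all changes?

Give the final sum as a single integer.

Answer: 189

Derivation:
Initial sum: 158
Change 1: A[3] -15 -> 7, delta = 22, sum = 180
Change 2: A[4] -7 -> 2, delta = 9, sum = 189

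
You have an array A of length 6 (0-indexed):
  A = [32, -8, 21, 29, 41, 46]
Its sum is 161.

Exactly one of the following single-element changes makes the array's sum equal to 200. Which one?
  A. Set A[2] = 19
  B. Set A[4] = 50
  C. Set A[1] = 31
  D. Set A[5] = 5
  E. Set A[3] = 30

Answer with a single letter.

Answer: C

Derivation:
Option A: A[2] 21->19, delta=-2, new_sum=161+(-2)=159
Option B: A[4] 41->50, delta=9, new_sum=161+(9)=170
Option C: A[1] -8->31, delta=39, new_sum=161+(39)=200 <-- matches target
Option D: A[5] 46->5, delta=-41, new_sum=161+(-41)=120
Option E: A[3] 29->30, delta=1, new_sum=161+(1)=162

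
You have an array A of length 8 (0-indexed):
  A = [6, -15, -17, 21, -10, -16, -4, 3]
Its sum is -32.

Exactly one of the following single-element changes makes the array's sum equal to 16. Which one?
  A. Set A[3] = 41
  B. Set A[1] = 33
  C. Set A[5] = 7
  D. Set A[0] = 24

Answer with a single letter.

Answer: B

Derivation:
Option A: A[3] 21->41, delta=20, new_sum=-32+(20)=-12
Option B: A[1] -15->33, delta=48, new_sum=-32+(48)=16 <-- matches target
Option C: A[5] -16->7, delta=23, new_sum=-32+(23)=-9
Option D: A[0] 6->24, delta=18, new_sum=-32+(18)=-14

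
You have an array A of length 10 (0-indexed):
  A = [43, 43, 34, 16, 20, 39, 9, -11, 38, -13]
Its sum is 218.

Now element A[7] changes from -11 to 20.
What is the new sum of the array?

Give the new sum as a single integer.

Answer: 249

Derivation:
Old value at index 7: -11
New value at index 7: 20
Delta = 20 - -11 = 31
New sum = old_sum + delta = 218 + (31) = 249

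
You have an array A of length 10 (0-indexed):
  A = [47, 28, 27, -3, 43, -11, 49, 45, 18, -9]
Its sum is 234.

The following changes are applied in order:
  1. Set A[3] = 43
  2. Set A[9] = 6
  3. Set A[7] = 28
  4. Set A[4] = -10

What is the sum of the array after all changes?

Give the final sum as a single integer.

Initial sum: 234
Change 1: A[3] -3 -> 43, delta = 46, sum = 280
Change 2: A[9] -9 -> 6, delta = 15, sum = 295
Change 3: A[7] 45 -> 28, delta = -17, sum = 278
Change 4: A[4] 43 -> -10, delta = -53, sum = 225

Answer: 225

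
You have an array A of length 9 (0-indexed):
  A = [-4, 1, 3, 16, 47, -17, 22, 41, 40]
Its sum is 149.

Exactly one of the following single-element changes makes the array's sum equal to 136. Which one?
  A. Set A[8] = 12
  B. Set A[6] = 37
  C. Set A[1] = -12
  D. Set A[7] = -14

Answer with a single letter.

Answer: C

Derivation:
Option A: A[8] 40->12, delta=-28, new_sum=149+(-28)=121
Option B: A[6] 22->37, delta=15, new_sum=149+(15)=164
Option C: A[1] 1->-12, delta=-13, new_sum=149+(-13)=136 <-- matches target
Option D: A[7] 41->-14, delta=-55, new_sum=149+(-55)=94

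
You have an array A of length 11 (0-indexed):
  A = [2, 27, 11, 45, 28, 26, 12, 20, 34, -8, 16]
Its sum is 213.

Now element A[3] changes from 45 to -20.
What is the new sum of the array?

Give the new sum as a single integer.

Old value at index 3: 45
New value at index 3: -20
Delta = -20 - 45 = -65
New sum = old_sum + delta = 213 + (-65) = 148

Answer: 148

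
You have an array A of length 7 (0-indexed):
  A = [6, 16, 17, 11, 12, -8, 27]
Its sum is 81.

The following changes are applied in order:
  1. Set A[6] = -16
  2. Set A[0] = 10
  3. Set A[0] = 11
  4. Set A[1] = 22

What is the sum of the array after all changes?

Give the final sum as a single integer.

Answer: 49

Derivation:
Initial sum: 81
Change 1: A[6] 27 -> -16, delta = -43, sum = 38
Change 2: A[0] 6 -> 10, delta = 4, sum = 42
Change 3: A[0] 10 -> 11, delta = 1, sum = 43
Change 4: A[1] 16 -> 22, delta = 6, sum = 49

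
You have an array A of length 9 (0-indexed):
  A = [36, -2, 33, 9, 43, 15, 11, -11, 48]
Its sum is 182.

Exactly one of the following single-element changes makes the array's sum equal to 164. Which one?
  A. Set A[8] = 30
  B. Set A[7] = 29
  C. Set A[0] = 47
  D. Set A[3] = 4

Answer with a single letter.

Option A: A[8] 48->30, delta=-18, new_sum=182+(-18)=164 <-- matches target
Option B: A[7] -11->29, delta=40, new_sum=182+(40)=222
Option C: A[0] 36->47, delta=11, new_sum=182+(11)=193
Option D: A[3] 9->4, delta=-5, new_sum=182+(-5)=177

Answer: A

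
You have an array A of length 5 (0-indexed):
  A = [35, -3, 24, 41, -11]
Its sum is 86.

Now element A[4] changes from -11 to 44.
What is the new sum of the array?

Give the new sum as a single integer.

Answer: 141

Derivation:
Old value at index 4: -11
New value at index 4: 44
Delta = 44 - -11 = 55
New sum = old_sum + delta = 86 + (55) = 141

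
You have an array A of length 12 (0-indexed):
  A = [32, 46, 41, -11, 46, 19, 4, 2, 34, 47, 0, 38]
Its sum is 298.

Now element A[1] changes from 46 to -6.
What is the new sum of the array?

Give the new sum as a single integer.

Old value at index 1: 46
New value at index 1: -6
Delta = -6 - 46 = -52
New sum = old_sum + delta = 298 + (-52) = 246

Answer: 246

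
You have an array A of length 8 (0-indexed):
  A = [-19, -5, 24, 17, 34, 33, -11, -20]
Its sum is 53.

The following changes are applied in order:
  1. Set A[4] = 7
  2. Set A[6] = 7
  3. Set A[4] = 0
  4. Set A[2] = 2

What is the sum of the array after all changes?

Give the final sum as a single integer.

Initial sum: 53
Change 1: A[4] 34 -> 7, delta = -27, sum = 26
Change 2: A[6] -11 -> 7, delta = 18, sum = 44
Change 3: A[4] 7 -> 0, delta = -7, sum = 37
Change 4: A[2] 24 -> 2, delta = -22, sum = 15

Answer: 15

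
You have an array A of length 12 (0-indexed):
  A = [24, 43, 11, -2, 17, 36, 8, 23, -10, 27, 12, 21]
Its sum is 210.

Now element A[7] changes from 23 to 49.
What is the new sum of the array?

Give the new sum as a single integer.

Old value at index 7: 23
New value at index 7: 49
Delta = 49 - 23 = 26
New sum = old_sum + delta = 210 + (26) = 236

Answer: 236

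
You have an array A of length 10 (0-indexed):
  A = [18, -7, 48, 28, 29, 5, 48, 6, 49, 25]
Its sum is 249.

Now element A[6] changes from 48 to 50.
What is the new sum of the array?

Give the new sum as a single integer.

Answer: 251

Derivation:
Old value at index 6: 48
New value at index 6: 50
Delta = 50 - 48 = 2
New sum = old_sum + delta = 249 + (2) = 251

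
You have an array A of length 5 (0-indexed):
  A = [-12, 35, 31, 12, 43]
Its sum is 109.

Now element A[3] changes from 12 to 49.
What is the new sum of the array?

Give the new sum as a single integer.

Old value at index 3: 12
New value at index 3: 49
Delta = 49 - 12 = 37
New sum = old_sum + delta = 109 + (37) = 146

Answer: 146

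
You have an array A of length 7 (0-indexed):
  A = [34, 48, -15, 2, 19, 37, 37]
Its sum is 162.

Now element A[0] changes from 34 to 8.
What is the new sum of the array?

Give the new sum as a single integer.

Answer: 136

Derivation:
Old value at index 0: 34
New value at index 0: 8
Delta = 8 - 34 = -26
New sum = old_sum + delta = 162 + (-26) = 136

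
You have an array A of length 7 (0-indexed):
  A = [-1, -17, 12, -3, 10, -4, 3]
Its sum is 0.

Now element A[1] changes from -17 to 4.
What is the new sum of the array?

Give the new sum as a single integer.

Answer: 21

Derivation:
Old value at index 1: -17
New value at index 1: 4
Delta = 4 - -17 = 21
New sum = old_sum + delta = 0 + (21) = 21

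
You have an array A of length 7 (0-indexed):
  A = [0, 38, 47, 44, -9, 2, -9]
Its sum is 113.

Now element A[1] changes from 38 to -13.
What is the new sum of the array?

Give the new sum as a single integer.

Answer: 62

Derivation:
Old value at index 1: 38
New value at index 1: -13
Delta = -13 - 38 = -51
New sum = old_sum + delta = 113 + (-51) = 62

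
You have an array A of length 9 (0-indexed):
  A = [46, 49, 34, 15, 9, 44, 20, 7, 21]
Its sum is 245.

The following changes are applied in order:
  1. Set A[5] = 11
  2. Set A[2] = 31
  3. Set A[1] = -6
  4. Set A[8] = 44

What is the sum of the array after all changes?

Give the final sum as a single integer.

Initial sum: 245
Change 1: A[5] 44 -> 11, delta = -33, sum = 212
Change 2: A[2] 34 -> 31, delta = -3, sum = 209
Change 3: A[1] 49 -> -6, delta = -55, sum = 154
Change 4: A[8] 21 -> 44, delta = 23, sum = 177

Answer: 177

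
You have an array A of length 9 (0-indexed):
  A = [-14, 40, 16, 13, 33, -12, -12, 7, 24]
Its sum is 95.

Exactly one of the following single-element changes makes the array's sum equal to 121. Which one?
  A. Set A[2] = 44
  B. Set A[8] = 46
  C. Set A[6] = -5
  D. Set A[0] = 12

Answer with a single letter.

Option A: A[2] 16->44, delta=28, new_sum=95+(28)=123
Option B: A[8] 24->46, delta=22, new_sum=95+(22)=117
Option C: A[6] -12->-5, delta=7, new_sum=95+(7)=102
Option D: A[0] -14->12, delta=26, new_sum=95+(26)=121 <-- matches target

Answer: D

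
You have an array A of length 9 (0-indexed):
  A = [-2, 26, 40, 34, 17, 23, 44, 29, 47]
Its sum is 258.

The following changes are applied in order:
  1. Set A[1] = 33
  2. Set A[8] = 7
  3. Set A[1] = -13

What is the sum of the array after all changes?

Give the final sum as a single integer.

Answer: 179

Derivation:
Initial sum: 258
Change 1: A[1] 26 -> 33, delta = 7, sum = 265
Change 2: A[8] 47 -> 7, delta = -40, sum = 225
Change 3: A[1] 33 -> -13, delta = -46, sum = 179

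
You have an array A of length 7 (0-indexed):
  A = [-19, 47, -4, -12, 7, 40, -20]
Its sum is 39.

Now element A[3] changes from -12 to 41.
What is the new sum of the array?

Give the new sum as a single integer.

Old value at index 3: -12
New value at index 3: 41
Delta = 41 - -12 = 53
New sum = old_sum + delta = 39 + (53) = 92

Answer: 92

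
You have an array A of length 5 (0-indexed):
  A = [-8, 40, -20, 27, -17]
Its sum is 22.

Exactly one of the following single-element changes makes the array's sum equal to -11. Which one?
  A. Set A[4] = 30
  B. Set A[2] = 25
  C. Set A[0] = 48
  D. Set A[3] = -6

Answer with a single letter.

Answer: D

Derivation:
Option A: A[4] -17->30, delta=47, new_sum=22+(47)=69
Option B: A[2] -20->25, delta=45, new_sum=22+(45)=67
Option C: A[0] -8->48, delta=56, new_sum=22+(56)=78
Option D: A[3] 27->-6, delta=-33, new_sum=22+(-33)=-11 <-- matches target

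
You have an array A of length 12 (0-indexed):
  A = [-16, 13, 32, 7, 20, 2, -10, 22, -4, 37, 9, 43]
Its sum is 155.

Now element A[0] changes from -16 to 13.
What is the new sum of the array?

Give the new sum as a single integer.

Old value at index 0: -16
New value at index 0: 13
Delta = 13 - -16 = 29
New sum = old_sum + delta = 155 + (29) = 184

Answer: 184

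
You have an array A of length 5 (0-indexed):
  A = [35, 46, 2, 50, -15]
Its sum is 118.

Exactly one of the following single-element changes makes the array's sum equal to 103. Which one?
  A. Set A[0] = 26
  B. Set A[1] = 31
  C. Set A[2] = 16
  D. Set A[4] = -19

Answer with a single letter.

Option A: A[0] 35->26, delta=-9, new_sum=118+(-9)=109
Option B: A[1] 46->31, delta=-15, new_sum=118+(-15)=103 <-- matches target
Option C: A[2] 2->16, delta=14, new_sum=118+(14)=132
Option D: A[4] -15->-19, delta=-4, new_sum=118+(-4)=114

Answer: B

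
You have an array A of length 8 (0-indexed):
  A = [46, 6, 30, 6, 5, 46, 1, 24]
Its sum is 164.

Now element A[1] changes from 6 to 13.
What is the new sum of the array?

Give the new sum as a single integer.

Answer: 171

Derivation:
Old value at index 1: 6
New value at index 1: 13
Delta = 13 - 6 = 7
New sum = old_sum + delta = 164 + (7) = 171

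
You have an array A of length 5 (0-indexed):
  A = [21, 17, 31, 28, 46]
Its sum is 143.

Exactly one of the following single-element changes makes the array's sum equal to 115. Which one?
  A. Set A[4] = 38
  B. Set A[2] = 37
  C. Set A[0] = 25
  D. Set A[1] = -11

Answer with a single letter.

Option A: A[4] 46->38, delta=-8, new_sum=143+(-8)=135
Option B: A[2] 31->37, delta=6, new_sum=143+(6)=149
Option C: A[0] 21->25, delta=4, new_sum=143+(4)=147
Option D: A[1] 17->-11, delta=-28, new_sum=143+(-28)=115 <-- matches target

Answer: D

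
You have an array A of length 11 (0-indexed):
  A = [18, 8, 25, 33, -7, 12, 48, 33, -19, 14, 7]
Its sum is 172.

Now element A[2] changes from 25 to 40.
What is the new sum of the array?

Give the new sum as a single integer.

Old value at index 2: 25
New value at index 2: 40
Delta = 40 - 25 = 15
New sum = old_sum + delta = 172 + (15) = 187

Answer: 187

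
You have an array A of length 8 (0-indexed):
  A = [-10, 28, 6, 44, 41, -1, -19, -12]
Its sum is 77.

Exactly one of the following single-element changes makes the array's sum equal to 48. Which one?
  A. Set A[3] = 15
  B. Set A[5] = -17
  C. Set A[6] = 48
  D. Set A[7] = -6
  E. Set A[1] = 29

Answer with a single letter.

Option A: A[3] 44->15, delta=-29, new_sum=77+(-29)=48 <-- matches target
Option B: A[5] -1->-17, delta=-16, new_sum=77+(-16)=61
Option C: A[6] -19->48, delta=67, new_sum=77+(67)=144
Option D: A[7] -12->-6, delta=6, new_sum=77+(6)=83
Option E: A[1] 28->29, delta=1, new_sum=77+(1)=78

Answer: A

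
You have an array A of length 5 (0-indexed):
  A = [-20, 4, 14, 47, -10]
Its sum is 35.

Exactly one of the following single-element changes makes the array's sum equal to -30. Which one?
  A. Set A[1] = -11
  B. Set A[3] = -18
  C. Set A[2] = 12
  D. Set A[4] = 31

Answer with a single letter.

Option A: A[1] 4->-11, delta=-15, new_sum=35+(-15)=20
Option B: A[3] 47->-18, delta=-65, new_sum=35+(-65)=-30 <-- matches target
Option C: A[2] 14->12, delta=-2, new_sum=35+(-2)=33
Option D: A[4] -10->31, delta=41, new_sum=35+(41)=76

Answer: B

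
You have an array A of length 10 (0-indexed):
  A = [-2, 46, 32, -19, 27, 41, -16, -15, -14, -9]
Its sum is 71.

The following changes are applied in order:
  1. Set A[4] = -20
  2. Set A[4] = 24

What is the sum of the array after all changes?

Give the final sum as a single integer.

Initial sum: 71
Change 1: A[4] 27 -> -20, delta = -47, sum = 24
Change 2: A[4] -20 -> 24, delta = 44, sum = 68

Answer: 68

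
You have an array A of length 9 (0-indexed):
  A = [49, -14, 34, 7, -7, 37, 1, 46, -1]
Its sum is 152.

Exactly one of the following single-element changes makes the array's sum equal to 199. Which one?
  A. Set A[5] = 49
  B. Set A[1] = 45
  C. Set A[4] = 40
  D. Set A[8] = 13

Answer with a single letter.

Answer: C

Derivation:
Option A: A[5] 37->49, delta=12, new_sum=152+(12)=164
Option B: A[1] -14->45, delta=59, new_sum=152+(59)=211
Option C: A[4] -7->40, delta=47, new_sum=152+(47)=199 <-- matches target
Option D: A[8] -1->13, delta=14, new_sum=152+(14)=166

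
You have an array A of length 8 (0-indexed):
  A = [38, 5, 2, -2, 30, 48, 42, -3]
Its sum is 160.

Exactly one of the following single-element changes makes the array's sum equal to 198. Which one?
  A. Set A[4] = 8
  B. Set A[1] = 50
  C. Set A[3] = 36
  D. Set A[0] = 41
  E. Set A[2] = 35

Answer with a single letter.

Option A: A[4] 30->8, delta=-22, new_sum=160+(-22)=138
Option B: A[1] 5->50, delta=45, new_sum=160+(45)=205
Option C: A[3] -2->36, delta=38, new_sum=160+(38)=198 <-- matches target
Option D: A[0] 38->41, delta=3, new_sum=160+(3)=163
Option E: A[2] 2->35, delta=33, new_sum=160+(33)=193

Answer: C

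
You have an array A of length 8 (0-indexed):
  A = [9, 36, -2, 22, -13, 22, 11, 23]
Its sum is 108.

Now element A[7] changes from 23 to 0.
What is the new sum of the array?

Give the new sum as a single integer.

Answer: 85

Derivation:
Old value at index 7: 23
New value at index 7: 0
Delta = 0 - 23 = -23
New sum = old_sum + delta = 108 + (-23) = 85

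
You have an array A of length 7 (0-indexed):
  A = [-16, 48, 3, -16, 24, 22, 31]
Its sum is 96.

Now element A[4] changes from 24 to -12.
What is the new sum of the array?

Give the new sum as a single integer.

Old value at index 4: 24
New value at index 4: -12
Delta = -12 - 24 = -36
New sum = old_sum + delta = 96 + (-36) = 60

Answer: 60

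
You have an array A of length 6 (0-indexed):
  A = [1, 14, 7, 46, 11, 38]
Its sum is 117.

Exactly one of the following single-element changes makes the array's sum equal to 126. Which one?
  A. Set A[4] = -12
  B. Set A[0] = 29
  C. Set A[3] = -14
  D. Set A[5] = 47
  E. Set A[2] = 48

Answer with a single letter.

Option A: A[4] 11->-12, delta=-23, new_sum=117+(-23)=94
Option B: A[0] 1->29, delta=28, new_sum=117+(28)=145
Option C: A[3] 46->-14, delta=-60, new_sum=117+(-60)=57
Option D: A[5] 38->47, delta=9, new_sum=117+(9)=126 <-- matches target
Option E: A[2] 7->48, delta=41, new_sum=117+(41)=158

Answer: D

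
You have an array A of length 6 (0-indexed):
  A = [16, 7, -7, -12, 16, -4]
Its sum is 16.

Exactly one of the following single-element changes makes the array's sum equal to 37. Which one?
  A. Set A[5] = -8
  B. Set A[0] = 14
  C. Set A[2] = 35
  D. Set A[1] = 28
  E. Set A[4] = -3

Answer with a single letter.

Option A: A[5] -4->-8, delta=-4, new_sum=16+(-4)=12
Option B: A[0] 16->14, delta=-2, new_sum=16+(-2)=14
Option C: A[2] -7->35, delta=42, new_sum=16+(42)=58
Option D: A[1] 7->28, delta=21, new_sum=16+(21)=37 <-- matches target
Option E: A[4] 16->-3, delta=-19, new_sum=16+(-19)=-3

Answer: D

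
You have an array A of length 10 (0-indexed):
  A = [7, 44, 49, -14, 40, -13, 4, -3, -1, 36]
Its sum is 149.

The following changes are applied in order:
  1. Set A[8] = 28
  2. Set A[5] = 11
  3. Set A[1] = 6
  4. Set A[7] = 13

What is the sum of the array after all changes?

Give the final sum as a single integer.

Initial sum: 149
Change 1: A[8] -1 -> 28, delta = 29, sum = 178
Change 2: A[5] -13 -> 11, delta = 24, sum = 202
Change 3: A[1] 44 -> 6, delta = -38, sum = 164
Change 4: A[7] -3 -> 13, delta = 16, sum = 180

Answer: 180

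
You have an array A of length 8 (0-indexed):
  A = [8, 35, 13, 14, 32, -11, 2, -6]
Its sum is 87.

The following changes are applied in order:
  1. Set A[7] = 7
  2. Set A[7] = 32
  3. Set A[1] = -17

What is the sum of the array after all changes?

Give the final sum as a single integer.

Answer: 73

Derivation:
Initial sum: 87
Change 1: A[7] -6 -> 7, delta = 13, sum = 100
Change 2: A[7] 7 -> 32, delta = 25, sum = 125
Change 3: A[1] 35 -> -17, delta = -52, sum = 73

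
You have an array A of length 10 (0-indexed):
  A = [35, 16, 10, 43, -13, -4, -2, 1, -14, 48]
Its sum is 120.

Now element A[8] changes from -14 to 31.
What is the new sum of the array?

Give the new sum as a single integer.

Answer: 165

Derivation:
Old value at index 8: -14
New value at index 8: 31
Delta = 31 - -14 = 45
New sum = old_sum + delta = 120 + (45) = 165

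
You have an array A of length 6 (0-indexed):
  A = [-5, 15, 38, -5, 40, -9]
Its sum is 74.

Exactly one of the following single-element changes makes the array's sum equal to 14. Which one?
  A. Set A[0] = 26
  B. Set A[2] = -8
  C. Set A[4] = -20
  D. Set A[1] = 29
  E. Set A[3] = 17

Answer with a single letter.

Option A: A[0] -5->26, delta=31, new_sum=74+(31)=105
Option B: A[2] 38->-8, delta=-46, new_sum=74+(-46)=28
Option C: A[4] 40->-20, delta=-60, new_sum=74+(-60)=14 <-- matches target
Option D: A[1] 15->29, delta=14, new_sum=74+(14)=88
Option E: A[3] -5->17, delta=22, new_sum=74+(22)=96

Answer: C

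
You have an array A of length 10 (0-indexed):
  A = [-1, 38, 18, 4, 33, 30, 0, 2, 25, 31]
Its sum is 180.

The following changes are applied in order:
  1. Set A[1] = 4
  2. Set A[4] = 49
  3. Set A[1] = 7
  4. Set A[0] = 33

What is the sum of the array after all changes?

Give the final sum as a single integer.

Initial sum: 180
Change 1: A[1] 38 -> 4, delta = -34, sum = 146
Change 2: A[4] 33 -> 49, delta = 16, sum = 162
Change 3: A[1] 4 -> 7, delta = 3, sum = 165
Change 4: A[0] -1 -> 33, delta = 34, sum = 199

Answer: 199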